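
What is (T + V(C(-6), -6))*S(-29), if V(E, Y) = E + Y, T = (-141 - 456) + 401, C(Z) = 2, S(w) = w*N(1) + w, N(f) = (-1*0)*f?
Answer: 5800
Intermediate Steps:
N(f) = 0 (N(f) = 0*f = 0)
S(w) = w (S(w) = w*0 + w = 0 + w = w)
T = -196 (T = -597 + 401 = -196)
(T + V(C(-6), -6))*S(-29) = (-196 + (2 - 6))*(-29) = (-196 - 4)*(-29) = -200*(-29) = 5800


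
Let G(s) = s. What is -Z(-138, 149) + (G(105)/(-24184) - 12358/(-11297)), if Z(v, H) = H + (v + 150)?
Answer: -43688590641/273206648 ≈ -159.91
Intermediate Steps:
Z(v, H) = 150 + H + v (Z(v, H) = H + (150 + v) = 150 + H + v)
-Z(-138, 149) + (G(105)/(-24184) - 12358/(-11297)) = -(150 + 149 - 138) + (105/(-24184) - 12358/(-11297)) = -1*161 + (105*(-1/24184) - 12358*(-1/11297)) = -161 + (-105/24184 + 12358/11297) = -161 + 297679687/273206648 = -43688590641/273206648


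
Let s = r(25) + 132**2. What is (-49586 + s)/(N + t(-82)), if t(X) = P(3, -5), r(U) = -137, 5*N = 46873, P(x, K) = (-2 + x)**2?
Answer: -161495/46878 ≈ -3.4450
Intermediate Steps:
N = 46873/5 (N = (1/5)*46873 = 46873/5 ≈ 9374.6)
t(X) = 1 (t(X) = (-2 + 3)**2 = 1**2 = 1)
s = 17287 (s = -137 + 132**2 = -137 + 17424 = 17287)
(-49586 + s)/(N + t(-82)) = (-49586 + 17287)/(46873/5 + 1) = -32299/46878/5 = -32299*5/46878 = -161495/46878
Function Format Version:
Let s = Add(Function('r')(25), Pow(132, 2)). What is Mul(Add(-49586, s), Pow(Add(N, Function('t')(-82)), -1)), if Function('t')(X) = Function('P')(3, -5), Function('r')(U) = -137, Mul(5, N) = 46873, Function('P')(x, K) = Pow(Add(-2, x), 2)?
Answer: Rational(-161495, 46878) ≈ -3.4450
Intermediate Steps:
N = Rational(46873, 5) (N = Mul(Rational(1, 5), 46873) = Rational(46873, 5) ≈ 9374.6)
Function('t')(X) = 1 (Function('t')(X) = Pow(Add(-2, 3), 2) = Pow(1, 2) = 1)
s = 17287 (s = Add(-137, Pow(132, 2)) = Add(-137, 17424) = 17287)
Mul(Add(-49586, s), Pow(Add(N, Function('t')(-82)), -1)) = Mul(Add(-49586, 17287), Pow(Add(Rational(46873, 5), 1), -1)) = Mul(-32299, Pow(Rational(46878, 5), -1)) = Mul(-32299, Rational(5, 46878)) = Rational(-161495, 46878)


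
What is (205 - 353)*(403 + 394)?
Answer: -117956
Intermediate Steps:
(205 - 353)*(403 + 394) = -148*797 = -117956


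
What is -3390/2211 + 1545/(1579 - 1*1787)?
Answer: -1373705/153296 ≈ -8.9611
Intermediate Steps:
-3390/2211 + 1545/(1579 - 1*1787) = -3390*1/2211 + 1545/(1579 - 1787) = -1130/737 + 1545/(-208) = -1130/737 + 1545*(-1/208) = -1130/737 - 1545/208 = -1373705/153296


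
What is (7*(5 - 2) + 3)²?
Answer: 576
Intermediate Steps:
(7*(5 - 2) + 3)² = (7*3 + 3)² = (21 + 3)² = 24² = 576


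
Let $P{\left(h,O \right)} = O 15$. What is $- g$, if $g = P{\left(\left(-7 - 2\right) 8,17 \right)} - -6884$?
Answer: $-7139$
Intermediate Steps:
$P{\left(h,O \right)} = 15 O$
$g = 7139$ ($g = 15 \cdot 17 - -6884 = 255 + 6884 = 7139$)
$- g = \left(-1\right) 7139 = -7139$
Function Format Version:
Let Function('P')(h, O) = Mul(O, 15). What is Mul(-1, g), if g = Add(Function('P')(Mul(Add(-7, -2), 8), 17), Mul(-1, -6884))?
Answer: -7139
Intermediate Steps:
Function('P')(h, O) = Mul(15, O)
g = 7139 (g = Add(Mul(15, 17), Mul(-1, -6884)) = Add(255, 6884) = 7139)
Mul(-1, g) = Mul(-1, 7139) = -7139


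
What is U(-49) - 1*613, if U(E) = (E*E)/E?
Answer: -662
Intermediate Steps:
U(E) = E (U(E) = E²/E = E)
U(-49) - 1*613 = -49 - 1*613 = -49 - 613 = -662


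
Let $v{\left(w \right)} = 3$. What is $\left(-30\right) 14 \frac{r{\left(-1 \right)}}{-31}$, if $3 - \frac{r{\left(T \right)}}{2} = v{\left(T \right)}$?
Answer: $0$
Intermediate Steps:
$r{\left(T \right)} = 0$ ($r{\left(T \right)} = 6 - 6 = 0$)
$\left(-30\right) 14 \frac{r{\left(-1 \right)}}{-31} = \left(-30\right) 14 \frac{0}{-31} = - 420 \cdot 0 \left(- \frac{1}{31}\right) = \left(-420\right) 0 = 0$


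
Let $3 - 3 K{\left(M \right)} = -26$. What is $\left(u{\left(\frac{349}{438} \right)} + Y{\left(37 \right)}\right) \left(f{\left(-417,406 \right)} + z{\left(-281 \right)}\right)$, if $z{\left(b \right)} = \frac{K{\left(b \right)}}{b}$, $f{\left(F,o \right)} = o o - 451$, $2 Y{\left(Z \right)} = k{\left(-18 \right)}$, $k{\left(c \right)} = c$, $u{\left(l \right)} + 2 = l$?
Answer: $- \frac{309649247347}{184617} \approx -1.6773 \cdot 10^{6}$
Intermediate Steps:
$K{\left(M \right)} = \frac{29}{3}$ ($K{\left(M \right)} = 1 - - \frac{26}{3} = 1 + \frac{26}{3} = \frac{29}{3}$)
$u{\left(l \right)} = -2 + l$
$Y{\left(Z \right)} = -9$ ($Y{\left(Z \right)} = \frac{1}{2} \left(-18\right) = -9$)
$f{\left(F,o \right)} = -451 + o^{2}$ ($f{\left(F,o \right)} = o^{2} - 451 = -451 + o^{2}$)
$z{\left(b \right)} = \frac{29}{3 b}$
$\left(u{\left(\frac{349}{438} \right)} + Y{\left(37 \right)}\right) \left(f{\left(-417,406 \right)} + z{\left(-281 \right)}\right) = \left(\left(-2 + \frac{349}{438}\right) - 9\right) \left(\left(-451 + 406^{2}\right) + \frac{29}{3 \left(-281\right)}\right) = \left(\left(-2 + 349 \cdot \frac{1}{438}\right) - 9\right) \left(\left(-451 + 164836\right) + \frac{29}{3} \left(- \frac{1}{281}\right)\right) = \left(\left(-2 + \frac{349}{438}\right) - 9\right) \left(164385 - \frac{29}{843}\right) = \left(- \frac{527}{438} - 9\right) \frac{138576526}{843} = \left(- \frac{4469}{438}\right) \frac{138576526}{843} = - \frac{309649247347}{184617}$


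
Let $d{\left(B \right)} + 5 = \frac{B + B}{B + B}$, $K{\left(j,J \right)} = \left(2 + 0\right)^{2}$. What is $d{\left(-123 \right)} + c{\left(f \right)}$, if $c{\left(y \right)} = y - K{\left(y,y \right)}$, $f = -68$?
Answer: $-76$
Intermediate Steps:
$K{\left(j,J \right)} = 4$ ($K{\left(j,J \right)} = 2^{2} = 4$)
$d{\left(B \right)} = -4$ ($d{\left(B \right)} = -5 + \frac{B + B}{B + B} = -5 + \frac{2 B}{2 B} = -5 + 2 B \frac{1}{2 B} = -5 + 1 = -4$)
$c{\left(y \right)} = -4 + y$ ($c{\left(y \right)} = y - 4 = -4 + y$)
$d{\left(-123 \right)} + c{\left(f \right)} = -4 - 72 = -76$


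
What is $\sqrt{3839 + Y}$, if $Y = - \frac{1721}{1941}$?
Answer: $\frac{\sqrt{14460019098}}{1941} \approx 61.953$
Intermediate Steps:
$Y = - \frac{1721}{1941}$ ($Y = \left(-1721\right) \frac{1}{1941} = - \frac{1721}{1941} \approx -0.88666$)
$\sqrt{3839 + Y} = \sqrt{3839 - \frac{1721}{1941}} = \sqrt{\frac{7449778}{1941}} = \frac{\sqrt{14460019098}}{1941}$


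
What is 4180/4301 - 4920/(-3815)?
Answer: 674684/298333 ≈ 2.2615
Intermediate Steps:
4180/4301 - 4920/(-3815) = 4180*(1/4301) - 4920*(-1/3815) = 380/391 + 984/763 = 674684/298333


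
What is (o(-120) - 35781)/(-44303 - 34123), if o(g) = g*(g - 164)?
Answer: 189/8714 ≈ 0.021689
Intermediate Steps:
o(g) = g*(-164 + g)
(o(-120) - 35781)/(-44303 - 34123) = (-120*(-164 - 120) - 35781)/(-44303 - 34123) = (-120*(-284) - 35781)/(-78426) = (34080 - 35781)*(-1/78426) = -1701*(-1/78426) = 189/8714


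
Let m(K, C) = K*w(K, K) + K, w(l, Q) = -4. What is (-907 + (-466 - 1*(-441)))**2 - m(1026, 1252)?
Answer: 871702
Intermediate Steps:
m(K, C) = -3*K (m(K, C) = K*(-4) + K = -4*K + K = -3*K)
(-907 + (-466 - 1*(-441)))**2 - m(1026, 1252) = (-907 + (-466 - 1*(-441)))**2 - (-3)*1026 = (-907 + (-466 + 441))**2 - 1*(-3078) = (-907 - 25)**2 + 3078 = (-932)**2 + 3078 = 868624 + 3078 = 871702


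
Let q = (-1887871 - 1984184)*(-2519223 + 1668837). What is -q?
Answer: -3292741363230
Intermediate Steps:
q = 3292741363230 (q = -3872055*(-850386) = 3292741363230)
-q = -1*3292741363230 = -3292741363230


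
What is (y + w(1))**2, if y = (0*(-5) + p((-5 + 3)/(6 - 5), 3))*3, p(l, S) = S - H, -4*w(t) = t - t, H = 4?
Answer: 9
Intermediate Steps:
w(t) = 0 (w(t) = -(t - t)/4 = -1/4*0 = 0)
p(l, S) = -4 + S (p(l, S) = S - 1*4 = S - 4 = -4 + S)
y = -3 (y = (0*(-5) + (-4 + 3))*3 = (0 - 1)*3 = -1*3 = -3)
(y + w(1))**2 = (-3 + 0)**2 = (-3)**2 = 9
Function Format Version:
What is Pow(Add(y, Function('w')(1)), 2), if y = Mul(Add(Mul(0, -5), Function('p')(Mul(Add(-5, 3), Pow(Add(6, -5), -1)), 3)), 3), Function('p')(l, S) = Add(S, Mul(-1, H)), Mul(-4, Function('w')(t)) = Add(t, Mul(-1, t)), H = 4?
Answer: 9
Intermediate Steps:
Function('w')(t) = 0 (Function('w')(t) = Mul(Rational(-1, 4), Add(t, Mul(-1, t))) = Mul(Rational(-1, 4), 0) = 0)
Function('p')(l, S) = Add(-4, S) (Function('p')(l, S) = Add(S, Mul(-1, 4)) = Add(S, -4) = Add(-4, S))
y = -3 (y = Mul(Add(Mul(0, -5), Add(-4, 3)), 3) = Mul(Add(0, -1), 3) = Mul(-1, 3) = -3)
Pow(Add(y, Function('w')(1)), 2) = Pow(Add(-3, 0), 2) = Pow(-3, 2) = 9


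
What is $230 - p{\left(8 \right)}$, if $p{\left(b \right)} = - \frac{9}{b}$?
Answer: $\frac{1849}{8} \approx 231.13$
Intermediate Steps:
$230 - p{\left(8 \right)} = 230 - - \frac{9}{8} = 230 + \frac{9}{8} = \frac{1849}{8}$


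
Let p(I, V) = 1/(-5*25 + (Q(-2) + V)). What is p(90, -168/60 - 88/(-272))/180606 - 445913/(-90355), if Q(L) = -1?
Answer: 879477690597224/178207873347165 ≈ 4.9351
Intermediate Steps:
p(I, V) = 1/(-126 + V) (p(I, V) = 1/(-5*25 + (-1 + V)) = 1/(-125 + (-1 + V)) = 1/(-126 + V))
p(90, -168/60 - 88/(-272))/180606 - 445913/(-90355) = 1/(-126 + (-168/60 - 88/(-272))*180606) - 445913/(-90355) = (1/180606)/(-126 + (-168*1/60 - 88*(-1/272))) - 445913*(-1/90355) = (1/180606)/(-126 + (-14/5 + 11/34)) + 445913/90355 = (1/180606)/(-126 - 421/170) + 445913/90355 = (1/180606)/(-21841/170) + 445913/90355 = -170/21841*1/180606 + 445913/90355 = -85/1972307823 + 445913/90355 = 879477690597224/178207873347165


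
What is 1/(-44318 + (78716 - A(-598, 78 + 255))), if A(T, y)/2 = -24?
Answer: 1/34446 ≈ 2.9031e-5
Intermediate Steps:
A(T, y) = -48 (A(T, y) = 2*(-24) = -48)
1/(-44318 + (78716 - A(-598, 78 + 255))) = 1/(-44318 + (78716 - 1*(-48))) = 1/(-44318 + (78716 + 48)) = 1/(-44318 + 78764) = 1/34446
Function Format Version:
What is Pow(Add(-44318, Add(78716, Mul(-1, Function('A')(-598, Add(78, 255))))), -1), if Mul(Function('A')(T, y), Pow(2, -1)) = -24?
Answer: Rational(1, 34446) ≈ 2.9031e-5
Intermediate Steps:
Function('A')(T, y) = -48 (Function('A')(T, y) = Mul(2, -24) = -48)
Pow(Add(-44318, Add(78716, Mul(-1, Function('A')(-598, Add(78, 255))))), -1) = Pow(Add(-44318, Add(78716, Mul(-1, -48))), -1) = Pow(Add(-44318, Add(78716, 48)), -1) = Pow(Add(-44318, 78764), -1) = Pow(34446, -1) = Rational(1, 34446)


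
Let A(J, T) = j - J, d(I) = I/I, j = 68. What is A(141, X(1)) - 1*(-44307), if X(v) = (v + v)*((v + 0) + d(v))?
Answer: 44234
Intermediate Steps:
d(I) = 1
X(v) = 2*v*(1 + v) (X(v) = (v + v)*((v + 0) + 1) = (2*v)*(v + 1) = (2*v)*(1 + v) = 2*v*(1 + v))
A(J, T) = 68 - J
A(141, X(1)) - 1*(-44307) = (68 - 1*141) - 1*(-44307) = (68 - 141) + 44307 = -73 + 44307 = 44234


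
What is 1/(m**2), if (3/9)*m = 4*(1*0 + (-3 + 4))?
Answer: 1/144 ≈ 0.0069444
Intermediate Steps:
m = 12 (m = 3*(4*(1*0 + (-3 + 4))) = 3*(4*(0 + 1)) = 3*(4*1) = 3*4 = 12)
1/(m**2) = 1/(12**2) = 1/144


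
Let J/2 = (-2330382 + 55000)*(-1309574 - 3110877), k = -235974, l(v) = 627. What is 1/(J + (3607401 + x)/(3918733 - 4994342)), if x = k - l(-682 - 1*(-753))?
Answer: 1075609/21637412375581138676 ≈ 4.9711e-14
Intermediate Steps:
x = -236601 (x = -235974 - 1*627 = -235974 - 627 = -236601)
J = 20116429274564 (J = 2*((-2330382 + 55000)*(-1309574 - 3110877)) = 2*(-2275382*(-4420451)) = 2*10058214637282 = 20116429274564)
1/(J + (3607401 + x)/(3918733 - 4994342)) = 1/(20116429274564 + (3607401 - 236601)/(3918733 - 4994342)) = 1/(20116429274564 + 3370800/(-1075609)) = 1/(20116429274564 + 3370800*(-1/1075609)) = 1/(20116429274564 - 3370800/1075609) = 1/(21637412375581138676/1075609) = 1075609/21637412375581138676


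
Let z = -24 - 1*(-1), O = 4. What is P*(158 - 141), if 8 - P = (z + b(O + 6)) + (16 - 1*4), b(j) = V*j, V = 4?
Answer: -357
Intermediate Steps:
b(j) = 4*j
z = -23 (z = -24 + 1 = -23)
P = -21 (P = 8 - ((-23 + 4*(4 + 6)) + (16 - 1*4)) = 8 - ((-23 + 4*10) + (16 - 4)) = 8 - ((-23 + 40) + 12) = 8 - (17 + 12) = 8 - 1*29 = 8 - 29 = -21)
P*(158 - 141) = -21*(158 - 141) = -21*17 = -357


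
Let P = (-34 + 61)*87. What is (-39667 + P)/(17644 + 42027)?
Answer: -37318/59671 ≈ -0.62540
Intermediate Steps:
P = 2349 (P = 27*87 = 2349)
(-39667 + P)/(17644 + 42027) = (-39667 + 2349)/(17644 + 42027) = -37318/59671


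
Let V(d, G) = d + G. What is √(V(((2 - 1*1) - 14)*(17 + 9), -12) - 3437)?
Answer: I*√3787 ≈ 61.539*I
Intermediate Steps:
V(d, G) = G + d
√(V(((2 - 1*1) - 14)*(17 + 9), -12) - 3437) = √((-12 + ((2 - 1*1) - 14)*(17 + 9)) - 3437) = √((-12 + ((2 - 1) - 14)*26) - 3437) = √((-12 + (1 - 14)*26) - 3437) = √((-12 - 13*26) - 3437) = √((-12 - 338) - 3437) = √(-350 - 3437) = √(-3787) = I*√3787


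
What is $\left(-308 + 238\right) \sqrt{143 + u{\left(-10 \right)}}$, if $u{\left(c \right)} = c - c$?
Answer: $- 70 \sqrt{143} \approx -837.08$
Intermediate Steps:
$u{\left(c \right)} = 0$
$\left(-308 + 238\right) \sqrt{143 + u{\left(-10 \right)}} = \left(-308 + 238\right) \sqrt{143 + 0} = - 70 \sqrt{143}$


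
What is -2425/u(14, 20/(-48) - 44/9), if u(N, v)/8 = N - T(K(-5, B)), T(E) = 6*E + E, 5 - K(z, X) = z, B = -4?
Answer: 2425/448 ≈ 5.4129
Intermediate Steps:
K(z, X) = 5 - z
T(E) = 7*E
u(N, v) = -560 + 8*N (u(N, v) = 8*(N - 7*(5 - 1*(-5))) = 8*(N - 7*(5 + 5)) = 8*(N - 7*10) = 8*(N - 1*70) = 8*(N - 70) = 8*(-70 + N) = -560 + 8*N)
-2425/u(14, 20/(-48) - 44/9) = -2425/(-560 + 8*14) = -2425/(-560 + 112) = -2425/(-448) = -2425*(-1/448) = 2425/448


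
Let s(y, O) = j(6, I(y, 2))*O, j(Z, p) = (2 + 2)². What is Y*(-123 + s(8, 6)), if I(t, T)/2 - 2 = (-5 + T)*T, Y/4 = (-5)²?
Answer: -2700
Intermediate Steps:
Y = 100 (Y = 4*(-5)² = 4*25 = 100)
I(t, T) = 4 + 2*T*(-5 + T) (I(t, T) = 4 + 2*((-5 + T)*T) = 4 + 2*(T*(-5 + T)) = 4 + 2*T*(-5 + T))
j(Z, p) = 16 (j(Z, p) = 4² = 16)
s(y, O) = 16*O
Y*(-123 + s(8, 6)) = 100*(-123 + 16*6) = 100*(-123 + 96) = 100*(-27) = -2700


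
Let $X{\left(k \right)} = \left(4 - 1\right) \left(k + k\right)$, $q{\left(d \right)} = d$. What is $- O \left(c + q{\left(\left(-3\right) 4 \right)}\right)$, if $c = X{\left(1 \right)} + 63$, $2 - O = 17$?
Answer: $855$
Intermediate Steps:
$X{\left(k \right)} = 6 k$ ($X{\left(k \right)} = 3 \cdot 2 k = 6 k$)
$O = -15$ ($O = 2 - 17 = -15$)
$c = 69$ ($c = 6 \cdot 1 + 63 = 6 + 63 = 69$)
$- O \left(c + q{\left(\left(-3\right) 4 \right)}\right) = - \left(-15\right) \left(69 - 12\right) = - \left(-15\right) 57 = \left(-1\right) \left(-855\right) = 855$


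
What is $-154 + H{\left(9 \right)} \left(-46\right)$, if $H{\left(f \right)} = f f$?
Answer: $-3880$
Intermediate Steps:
$H{\left(f \right)} = f^{2}$
$-154 + H{\left(9 \right)} \left(-46\right) = -154 + 9^{2} \left(-46\right) = -154 + 81 \left(-46\right) = -154 - 3726 = -3880$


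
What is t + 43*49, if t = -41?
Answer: 2066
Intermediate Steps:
t + 43*49 = -41 + 43*49 = -41 + 2107 = 2066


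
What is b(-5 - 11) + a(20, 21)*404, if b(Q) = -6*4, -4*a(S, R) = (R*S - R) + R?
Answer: -42444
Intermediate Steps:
a(S, R) = -R*S/4 (a(S, R) = -((R*S - R) + R)/4 = -((-R + R*S) + R)/4 = -R*S/4)
b(Q) = -24
b(-5 - 11) + a(20, 21)*404 = -24 - ¼*21*20*404 = -24 - 105*404 = -24 - 42420 = -42444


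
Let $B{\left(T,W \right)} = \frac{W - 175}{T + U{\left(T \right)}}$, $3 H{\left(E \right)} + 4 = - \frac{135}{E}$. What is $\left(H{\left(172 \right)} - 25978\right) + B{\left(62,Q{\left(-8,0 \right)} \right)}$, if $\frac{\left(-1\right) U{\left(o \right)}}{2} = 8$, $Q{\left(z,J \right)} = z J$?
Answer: $- \frac{308370983}{11868} \approx -25983.0$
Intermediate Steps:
$Q{\left(z,J \right)} = J z$
$U{\left(o \right)} = -16$ ($U{\left(o \right)} = \left(-2\right) 8 = -16$)
$H{\left(E \right)} = - \frac{4}{3} - \frac{45}{E}$ ($H{\left(E \right)} = - \frac{4}{3} + \frac{\left(-135\right) \frac{1}{E}}{3} = - \frac{4}{3} - \frac{45}{E}$)
$B{\left(T,W \right)} = \frac{-175 + W}{-16 + T}$ ($B{\left(T,W \right)} = \frac{W - 175}{T - 16} = \frac{-175 + W}{-16 + T}$)
$\left(H{\left(172 \right)} - 25978\right) + B{\left(62,Q{\left(-8,0 \right)} \right)} = \left(\left(- \frac{4}{3} - \frac{45}{172}\right) - 25978\right) + \frac{-175 + 0 \left(-8\right)}{-16 + 62} = \left(\left(- \frac{4}{3} - \frac{45}{172}\right) - 25978\right) + \frac{-175 + 0}{46} = \left(\left(- \frac{4}{3} - \frac{45}{172}\right) - 25978\right) + \frac{1}{46} \left(-175\right) = \left(- \frac{823}{516} - 25978\right) - \frac{175}{46} = - \frac{13405471}{516} - \frac{175}{46} = - \frac{308370983}{11868}$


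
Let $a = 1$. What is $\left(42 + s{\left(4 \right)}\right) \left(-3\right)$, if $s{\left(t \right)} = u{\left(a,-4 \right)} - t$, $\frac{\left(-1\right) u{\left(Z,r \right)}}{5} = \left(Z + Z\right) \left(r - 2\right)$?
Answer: $-294$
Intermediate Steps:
$u{\left(Z,r \right)} = - 10 Z \left(-2 + r\right)$ ($u{\left(Z,r \right)} = - 5 \left(Z + Z\right) \left(r - 2\right) = - 5 \cdot 2 Z \left(-2 + r\right) = - 10 Z \left(-2 + r\right)$)
$s{\left(t \right)} = 60 - t$ ($s{\left(t \right)} = 10 \cdot 1 \left(2 - -4\right) - t = 10 \cdot 1 \left(2 + 4\right) - t = 10 \cdot 1 \cdot 6 - t = 60 - t$)
$\left(42 + s{\left(4 \right)}\right) \left(-3\right) = \left(42 + \left(60 - 4\right)\right) \left(-3\right) = \left(42 + 56\right) \left(-3\right) = 98 \left(-3\right) = -294$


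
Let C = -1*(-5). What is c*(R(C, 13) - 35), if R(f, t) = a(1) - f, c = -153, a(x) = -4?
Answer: 6732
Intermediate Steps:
C = 5
R(f, t) = -4 - f
c*(R(C, 13) - 35) = -153*((-4 - 1*5) - 35) = -153*((-4 - 5) - 35) = -153*(-9 - 35) = -153*(-44) = 6732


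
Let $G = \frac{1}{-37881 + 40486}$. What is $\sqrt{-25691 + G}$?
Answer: $\frac{i \sqrt{174339765670}}{2605} \approx 160.28 i$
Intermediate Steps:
$G = \frac{1}{2605} \approx 0.00038388$
$\sqrt{-25691 + G} = \sqrt{-25691 + \frac{1}{2605}} = \sqrt{- \frac{66925054}{2605}} = \frac{i \sqrt{174339765670}}{2605}$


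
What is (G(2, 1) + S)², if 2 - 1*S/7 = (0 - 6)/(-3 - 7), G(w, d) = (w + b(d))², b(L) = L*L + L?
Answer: 16641/25 ≈ 665.64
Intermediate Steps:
b(L) = L + L² (b(L) = L² + L = L + L²)
G(w, d) = (w + d*(1 + d))²
S = 49/5 (S = 14 - 7*(0 - 6)/(-3 - 7) = 14 - (-42)/(-10) = 14 - (-42)*(-1)/10 = 14 - 7*⅗ = 14 - 21/5 = 49/5 ≈ 9.8000)
(G(2, 1) + S)² = ((2 + 1*(1 + 1))² + 49/5)² = ((2 + 1*2)² + 49/5)² = ((2 + 2)² + 49/5)² = (4² + 49/5)² = (16 + 49/5)² = (129/5)² = 16641/25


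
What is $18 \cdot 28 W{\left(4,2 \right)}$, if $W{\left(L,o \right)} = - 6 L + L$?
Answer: $-10080$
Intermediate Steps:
$W{\left(L,o \right)} = - 5 L$
$18 \cdot 28 W{\left(4,2 \right)} = 18 \cdot 28 \left(\left(-5\right) 4\right) = 504 \left(-20\right) = -10080$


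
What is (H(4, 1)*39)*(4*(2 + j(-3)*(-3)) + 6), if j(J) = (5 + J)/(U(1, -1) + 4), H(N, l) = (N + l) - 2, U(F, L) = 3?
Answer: 8658/7 ≈ 1236.9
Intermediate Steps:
H(N, l) = -2 + N + l
j(J) = 5/7 + J/7 (j(J) = (5 + J)/(3 + 4) = (5 + J)/7 = (5 + J)*(1/7) = 5/7 + J/7)
(H(4, 1)*39)*(4*(2 + j(-3)*(-3)) + 6) = ((-2 + 4 + 1)*39)*(4*(2 + (5/7 + (1/7)*(-3))*(-3)) + 6) = (3*39)*(4*(2 + (5/7 - 3/7)*(-3)) + 6) = 117*(4*(2 + (2/7)*(-3)) + 6) = 117*(4*(2 - 6/7) + 6) = 117*(4*(8/7) + 6) = 117*(32/7 + 6) = 117*(74/7) = 8658/7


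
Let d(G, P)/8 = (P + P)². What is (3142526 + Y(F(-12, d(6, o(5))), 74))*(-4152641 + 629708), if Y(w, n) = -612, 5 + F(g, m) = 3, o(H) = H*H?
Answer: -11068752513762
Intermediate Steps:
o(H) = H²
d(G, P) = 32*P² (d(G, P) = 8*(P + P)² = 8*(2*P)² = 8*(4*P²) = 32*P²)
F(g, m) = -2 (F(g, m) = -5 + 3 = -2)
(3142526 + Y(F(-12, d(6, o(5))), 74))*(-4152641 + 629708) = (3142526 - 612)*(-4152641 + 629708) = 3141914*(-3522933) = -11068752513762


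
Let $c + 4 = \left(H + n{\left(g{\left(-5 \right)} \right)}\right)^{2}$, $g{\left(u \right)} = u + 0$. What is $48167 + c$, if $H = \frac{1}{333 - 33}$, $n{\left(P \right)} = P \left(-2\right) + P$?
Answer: $\frac{4336923001}{90000} \approx 48188.0$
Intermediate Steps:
$g{\left(u \right)} = u$
$n{\left(P \right)} = - P$ ($n{\left(P \right)} = - 2 P + P = - P$)
$H = \frac{1}{300} \approx 0.0033333$
$c = \frac{1893001}{90000}$ ($c = -4 + \left(\frac{1}{300} - -5\right)^{2} = -4 + \left(\frac{1}{300} + 5\right)^{2} = -4 + \left(\frac{1501}{300}\right)^{2} = -4 + \frac{2253001}{90000} = \frac{1893001}{90000} \approx 21.033$)
$48167 + c = 48167 + \frac{1893001}{90000} = \frac{4336923001}{90000}$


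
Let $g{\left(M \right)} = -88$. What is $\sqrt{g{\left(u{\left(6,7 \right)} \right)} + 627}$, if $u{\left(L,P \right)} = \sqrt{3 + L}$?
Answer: $7 \sqrt{11} \approx 23.216$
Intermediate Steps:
$\sqrt{g{\left(u{\left(6,7 \right)} \right)} + 627} = \sqrt{-88 + 627} = \sqrt{539} = 7 \sqrt{11}$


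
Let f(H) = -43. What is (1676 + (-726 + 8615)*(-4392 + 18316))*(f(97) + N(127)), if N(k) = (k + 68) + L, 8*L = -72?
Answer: 15708280016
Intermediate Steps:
L = -9 (L = (1/8)*(-72) = -9)
N(k) = 59 + k (N(k) = (k + 68) - 9 = (68 + k) - 9 = 59 + k)
(1676 + (-726 + 8615)*(-4392 + 18316))*(f(97) + N(127)) = (1676 + (-726 + 8615)*(-4392 + 18316))*(-43 + (59 + 127)) = (1676 + 7889*13924)*(-43 + 186) = (1676 + 109846436)*143 = 109848112*143 = 15708280016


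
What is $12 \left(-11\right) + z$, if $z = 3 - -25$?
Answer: $-104$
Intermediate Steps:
$z = 28$ ($z = 3 + 25 = 28$)
$12 \left(-11\right) + z = 12 \left(-11\right) + 28 = -132 + 28 = -104$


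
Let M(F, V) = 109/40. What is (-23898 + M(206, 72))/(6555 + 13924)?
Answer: -955811/819160 ≈ -1.1668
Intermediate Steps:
M(F, V) = 109/40 (M(F, V) = 109*(1/40) = 109/40)
(-23898 + M(206, 72))/(6555 + 13924) = (-23898 + 109/40)/(6555 + 13924) = -955811/40/20479 = -955811/40*1/20479 = -955811/819160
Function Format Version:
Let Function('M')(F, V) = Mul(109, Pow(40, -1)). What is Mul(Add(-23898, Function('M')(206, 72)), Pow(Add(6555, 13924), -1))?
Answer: Rational(-955811, 819160) ≈ -1.1668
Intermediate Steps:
Function('M')(F, V) = Rational(109, 40) (Function('M')(F, V) = Mul(109, Rational(1, 40)) = Rational(109, 40))
Mul(Add(-23898, Function('M')(206, 72)), Pow(Add(6555, 13924), -1)) = Mul(Add(-23898, Rational(109, 40)), Pow(Add(6555, 13924), -1)) = Mul(Rational(-955811, 40), Pow(20479, -1)) = Mul(Rational(-955811, 40), Rational(1, 20479)) = Rational(-955811, 819160)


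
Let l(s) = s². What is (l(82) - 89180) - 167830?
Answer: -250286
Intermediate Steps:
(l(82) - 89180) - 167830 = (82² - 89180) - 167830 = (6724 - 89180) - 167830 = -82456 - 167830 = -250286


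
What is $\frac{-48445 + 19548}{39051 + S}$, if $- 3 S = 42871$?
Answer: $- \frac{86691}{74282} \approx -1.1671$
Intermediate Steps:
$S = - \frac{42871}{3}$ ($S = \left(- \frac{1}{3}\right) 42871 = - \frac{42871}{3} \approx -14290.0$)
$\frac{-48445 + 19548}{39051 + S} = \frac{-48445 + 19548}{39051 - \frac{42871}{3}} = - \frac{28897}{\frac{74282}{3}} = \left(-28897\right) \frac{3}{74282} = - \frac{86691}{74282}$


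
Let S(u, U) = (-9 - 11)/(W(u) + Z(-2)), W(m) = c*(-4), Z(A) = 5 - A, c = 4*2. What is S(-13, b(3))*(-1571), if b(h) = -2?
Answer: -6284/5 ≈ -1256.8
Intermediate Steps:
c = 8
W(m) = -32 (W(m) = 8*(-4) = -32)
S(u, U) = ⅘ (S(u, U) = (-9 - 11)/(-32 + (5 - 1*(-2))) = -20/(-32 + (5 + 2)) = -20/(-32 + 7) = -20/(-25) = -20*(-1/25) = ⅘)
S(-13, b(3))*(-1571) = (⅘)*(-1571) = -6284/5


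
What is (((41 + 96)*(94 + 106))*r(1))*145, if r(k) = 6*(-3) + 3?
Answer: -59595000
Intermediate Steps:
r(k) = -15 (r(k) = -18 + 3 = -15)
(((41 + 96)*(94 + 106))*r(1))*145 = (((41 + 96)*(94 + 106))*(-15))*145 = ((137*200)*(-15))*145 = (27400*(-15))*145 = -411000*145 = -59595000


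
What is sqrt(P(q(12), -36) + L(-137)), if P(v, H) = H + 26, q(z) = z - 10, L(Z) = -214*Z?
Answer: 2*sqrt(7327) ≈ 171.20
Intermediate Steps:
q(z) = -10 + z
P(v, H) = 26 + H
sqrt(P(q(12), -36) + L(-137)) = sqrt((26 - 36) - 214*(-137)) = sqrt(-10 + 29318) = sqrt(29308) = 2*sqrt(7327)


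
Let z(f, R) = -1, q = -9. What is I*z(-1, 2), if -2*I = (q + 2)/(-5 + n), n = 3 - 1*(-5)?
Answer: -7/6 ≈ -1.1667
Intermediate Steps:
n = 8 (n = 3 + 5 = 8)
I = 7/6 (I = -(-9 + 2)/(2*(-5 + 8)) = -(-7)/(2*3) = -1/2*(-7/3) = 7/6 ≈ 1.1667)
I*z(-1, 2) = (7/6)*(-1) = -7/6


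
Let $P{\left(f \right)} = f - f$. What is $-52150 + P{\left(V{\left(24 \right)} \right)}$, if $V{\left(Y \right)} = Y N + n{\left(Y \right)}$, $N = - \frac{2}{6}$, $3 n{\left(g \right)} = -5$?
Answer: $-52150$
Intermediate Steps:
$n{\left(g \right)} = - \frac{5}{3}$ ($n{\left(g \right)} = \frac{1}{3} \left(-5\right) = - \frac{5}{3}$)
$N = - \frac{1}{3}$ ($N = \left(-2\right) \frac{1}{6} = - \frac{1}{3} \approx -0.33333$)
$V{\left(Y \right)} = - \frac{5}{3} - \frac{Y}{3}$ ($V{\left(Y \right)} = Y \left(- \frac{1}{3}\right) - \frac{5}{3} = - \frac{Y}{3} - \frac{5}{3} = - \frac{5}{3} - \frac{Y}{3}$)
$P{\left(f \right)} = 0$
$-52150 + P{\left(V{\left(24 \right)} \right)} = -52150 + 0 = -52150$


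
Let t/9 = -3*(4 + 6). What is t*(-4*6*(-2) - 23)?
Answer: -6750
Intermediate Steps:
t = -270 (t = 9*(-3*(4 + 6)) = 9*(-3*10) = 9*(-30) = -270)
t*(-4*6*(-2) - 23) = -270*(-4*6*(-2) - 23) = -270*(-24*(-2) - 23) = -270*(48 - 23) = -270*25 = -6750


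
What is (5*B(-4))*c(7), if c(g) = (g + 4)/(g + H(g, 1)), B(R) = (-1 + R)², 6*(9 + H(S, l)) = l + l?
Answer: -825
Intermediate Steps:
H(S, l) = -9 + l/3 (H(S, l) = -9 + (l + l)/6 = -9 + (2*l)/6 = -9 + l/3)
c(g) = (4 + g)/(-26/3 + g) (c(g) = (g + 4)/(g + (-9 + (⅓)*1)) = (4 + g)/(g + (-9 + ⅓)) = (4 + g)/(g - 26/3) = (4 + g)/(-26/3 + g))
(5*B(-4))*c(7) = (5*(-1 - 4)²)*(3*(4 + 7)/(-26 + 3*7)) = (5*(-5)²)*(3*11/(-26 + 21)) = (5*25)*(3*11/(-5)) = 125*(3*(-⅕)*11) = 125*(-33/5) = -825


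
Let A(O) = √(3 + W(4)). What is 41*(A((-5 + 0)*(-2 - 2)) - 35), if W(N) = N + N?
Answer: -1435 + 41*√11 ≈ -1299.0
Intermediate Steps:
W(N) = 2*N
A(O) = √11 (A(O) = √(3 + 2*4) = √(3 + 8) = √11)
41*(A((-5 + 0)*(-2 - 2)) - 35) = 41*(√11 - 35) = 41*(-35 + √11) = -1435 + 41*√11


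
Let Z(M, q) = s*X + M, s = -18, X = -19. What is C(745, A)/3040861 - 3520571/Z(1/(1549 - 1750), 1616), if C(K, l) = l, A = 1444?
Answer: -2151818878115827/209031826001 ≈ -10294.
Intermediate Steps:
Z(M, q) = 342 + M (Z(M, q) = -18*(-19) + M = 342 + M)
C(745, A)/3040861 - 3520571/Z(1/(1549 - 1750), 1616) = 1444/3040861 - 3520571/(342 + 1/(1549 - 1750)) = 1444*(1/3040861) - 3520571/(342 + 1/(-201)) = 1444/3040861 - 3520571/(342 - 1/201) = 1444/3040861 - 3520571/68741/201 = 1444/3040861 - 3520571*201/68741 = 1444/3040861 - 707634771/68741 = -2151818878115827/209031826001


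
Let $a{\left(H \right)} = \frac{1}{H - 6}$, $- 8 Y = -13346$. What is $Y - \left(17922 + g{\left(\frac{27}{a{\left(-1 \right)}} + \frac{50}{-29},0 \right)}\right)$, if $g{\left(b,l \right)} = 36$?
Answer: $- \frac{65159}{4} \approx -16290.0$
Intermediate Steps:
$Y = \frac{6673}{4}$ ($Y = \left(- \frac{1}{8}\right) \left(-13346\right) = \frac{6673}{4} \approx 1668.3$)
$a{\left(H \right)} = \frac{1}{-6 + H}$
$Y - \left(17922 + g{\left(\frac{27}{a{\left(-1 \right)}} + \frac{50}{-29},0 \right)}\right) = \frac{6673}{4} - 17958 = - \frac{65159}{4}$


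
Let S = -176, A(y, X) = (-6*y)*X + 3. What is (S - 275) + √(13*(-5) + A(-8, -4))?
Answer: -451 + I*√254 ≈ -451.0 + 15.937*I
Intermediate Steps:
A(y, X) = 3 - 6*X*y (A(y, X) = -6*X*y + 3 = 3 - 6*X*y)
(S - 275) + √(13*(-5) + A(-8, -4)) = (-176 - 275) + √(13*(-5) + (3 - 6*(-4)*(-8))) = -451 + √(-65 + (3 - 192)) = -451 + √(-65 - 189) = -451 + √(-254) = -451 + I*√254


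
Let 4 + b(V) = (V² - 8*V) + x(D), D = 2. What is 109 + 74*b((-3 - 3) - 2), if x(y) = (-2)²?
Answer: 9581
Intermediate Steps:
x(y) = 4
b(V) = V² - 8*V (b(V) = -4 + ((V² - 8*V) + 4) = -4 + (4 + V² - 8*V) = V² - 8*V)
109 + 74*b((-3 - 3) - 2) = 109 + 74*(((-3 - 3) - 2)*(-8 + ((-3 - 3) - 2))) = 109 + 74*((-6 - 2)*(-8 + (-6 - 2))) = 109 + 74*(-8*(-8 - 8)) = 109 + 74*(-8*(-16)) = 109 + 74*128 = 109 + 9472 = 9581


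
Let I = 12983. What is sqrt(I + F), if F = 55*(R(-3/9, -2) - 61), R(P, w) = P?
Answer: sqrt(86487)/3 ≈ 98.029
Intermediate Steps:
F = -10120/3 (F = 55*(-3/9 - 61) = 55*(-3*1/9 - 61) = 55*(-1/3 - 61) = 55*(-184/3) = -10120/3 ≈ -3373.3)
sqrt(I + F) = sqrt(12983 - 10120/3) = sqrt(28829/3) = sqrt(86487)/3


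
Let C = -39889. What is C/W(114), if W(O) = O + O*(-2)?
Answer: 39889/114 ≈ 349.90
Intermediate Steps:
W(O) = -O (W(O) = O - 2*O = -O)
C/W(114) = -39889/((-1*114)) = -39889/(-114) = -39889*(-1/114) = 39889/114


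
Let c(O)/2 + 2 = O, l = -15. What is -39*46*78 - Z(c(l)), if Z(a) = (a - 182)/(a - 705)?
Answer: -103409964/739 ≈ -1.3993e+5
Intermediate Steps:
c(O) = -4 + 2*O
Z(a) = (-182 + a)/(-705 + a)
-39*46*78 - Z(c(l)) = -39*46*78 - (-182 + (-4 + 2*(-15)))/(-705 + (-4 + 2*(-15))) = -1794*78 - (-182 + (-4 - 30))/(-705 + (-4 - 30)) = -139932 - (-182 - 34)/(-705 - 34) = -139932 - (-216)/(-739) = -139932 - (-1)*(-216)/739 = -139932 - 1*216/739 = -139932 - 216/739 = -103409964/739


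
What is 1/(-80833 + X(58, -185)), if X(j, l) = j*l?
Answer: -1/91563 ≈ -1.0921e-5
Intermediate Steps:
1/(-80833 + X(58, -185)) = 1/(-80833 + 58*(-185)) = 1/(-80833 - 10730) = 1/(-91563) = -1/91563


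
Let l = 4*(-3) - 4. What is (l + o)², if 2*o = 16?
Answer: 64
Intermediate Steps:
o = 8 (o = (½)*16 = 8)
l = -16 (l = -12 - 4 = -16)
(l + o)² = (-16 + 8)² = (-8)² = 64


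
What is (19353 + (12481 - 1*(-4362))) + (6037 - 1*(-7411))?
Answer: 49644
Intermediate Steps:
(19353 + (12481 - 1*(-4362))) + (6037 - 1*(-7411)) = (19353 + (12481 + 4362)) + (6037 + 7411) = (19353 + 16843) + 13448 = 36196 + 13448 = 49644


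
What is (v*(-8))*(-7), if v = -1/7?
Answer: -8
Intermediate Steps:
v = -⅐ (v = -1*⅐ = -⅐ ≈ -0.14286)
(v*(-8))*(-7) = -⅐*(-8)*(-7) = (8/7)*(-7) = -8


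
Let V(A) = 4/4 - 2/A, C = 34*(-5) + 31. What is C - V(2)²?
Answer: -139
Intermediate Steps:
C = -139 (C = -170 + 31 = -139)
V(A) = 1 - 2/A (V(A) = 4*(¼) - 2/A = 1 - 2/A)
C - V(2)² = -139 - ((-2 + 2)/2)² = -139 - ((½)*0)² = -139 - 1*0² = -139 - 1*0 = -139 + 0 = -139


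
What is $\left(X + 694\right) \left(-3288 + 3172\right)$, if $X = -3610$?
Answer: $338256$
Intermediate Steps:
$\left(X + 694\right) \left(-3288 + 3172\right) = \left(-3610 + 694\right) \left(-3288 + 3172\right) = \left(-2916\right) \left(-116\right) = 338256$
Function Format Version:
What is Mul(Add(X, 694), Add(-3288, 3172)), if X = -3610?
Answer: 338256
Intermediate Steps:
Mul(Add(X, 694), Add(-3288, 3172)) = Mul(Add(-3610, 694), Add(-3288, 3172)) = Mul(-2916, -116) = 338256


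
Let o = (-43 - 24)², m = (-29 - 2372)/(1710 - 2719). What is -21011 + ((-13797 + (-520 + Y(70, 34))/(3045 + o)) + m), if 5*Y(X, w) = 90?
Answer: -132293040316/3800903 ≈ -34806.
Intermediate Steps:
Y(X, w) = 18 (Y(X, w) = (⅕)*90 = 18)
m = 2401/1009 (m = -2401/(-1009) = -2401*(-1/1009) = 2401/1009 ≈ 2.3796)
o = 4489 (o = (-67)² = 4489)
-21011 + ((-13797 + (-520 + Y(70, 34))/(3045 + o)) + m) = -21011 + ((-13797 + (-520 + 18)/(3045 + 4489)) + 2401/1009) = -21011 + ((-13797 - 502/7534) + 2401/1009) = -21011 + ((-13797 - 502*1/7534) + 2401/1009) = -21011 + ((-13797 - 251/3767) + 2401/1009) = -21011 + (-51973550/3767 + 2401/1009) = -21011 - 52432267383/3800903 = -132293040316/3800903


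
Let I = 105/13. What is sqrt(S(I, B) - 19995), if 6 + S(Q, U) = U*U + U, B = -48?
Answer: 13*I*sqrt(105) ≈ 133.21*I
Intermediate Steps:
I = 105/13 (I = 105*(1/13) = 105/13 ≈ 8.0769)
S(Q, U) = -6 + U + U**2 (S(Q, U) = -6 + (U*U + U) = -6 + (U**2 + U) = -6 + (U + U**2) = -6 + U + U**2)
sqrt(S(I, B) - 19995) = sqrt((-6 - 48 + (-48)**2) - 19995) = sqrt((-6 - 48 + 2304) - 19995) = sqrt(2250 - 19995) = sqrt(-17745) = 13*I*sqrt(105)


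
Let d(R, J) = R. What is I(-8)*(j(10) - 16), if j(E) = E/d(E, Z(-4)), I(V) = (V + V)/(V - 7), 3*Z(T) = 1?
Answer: -16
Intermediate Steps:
Z(T) = 1/3 (Z(T) = (1/3)*1 = 1/3)
I(V) = 2*V/(-7 + V) (I(V) = (2*V)/(-7 + V) = 2*V/(-7 + V))
j(E) = 1 (j(E) = E/E = 1)
I(-8)*(j(10) - 16) = (2*(-8)/(-7 - 8))*(1 - 16) = (2*(-8)/(-15))*(-15) = (2*(-8)*(-1/15))*(-15) = (16/15)*(-15) = -16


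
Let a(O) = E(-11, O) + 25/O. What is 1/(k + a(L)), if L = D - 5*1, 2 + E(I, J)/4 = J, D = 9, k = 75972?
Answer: 4/303945 ≈ 1.3160e-5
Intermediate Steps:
E(I, J) = -8 + 4*J
L = 4 (L = 9 - 5*1 = 9 - 5 = 4)
a(O) = -8 + 4*O + 25/O (a(O) = (-8 + 4*O) + 25/O = -8 + 4*O + 25/O)
1/(k + a(L)) = 1/(75972 + (-8 + 4*4 + 25/4)) = 1/(75972 + (-8 + 16 + 25*(1/4))) = 1/(75972 + (-8 + 16 + 25/4)) = 1/(75972 + 57/4) = 1/(303945/4) = 4/303945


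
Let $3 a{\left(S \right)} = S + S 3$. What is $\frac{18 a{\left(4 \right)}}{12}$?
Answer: $8$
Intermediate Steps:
$a{\left(S \right)} = \frac{4 S}{3}$ ($a{\left(S \right)} = \frac{S + S 3}{3} = \frac{S + 3 S}{3} = \frac{4 S}{3}$)
$\frac{18 a{\left(4 \right)}}{12} = \frac{18 \cdot \frac{4}{3} \cdot 4}{12} = 18 \cdot \frac{16}{3} \cdot \frac{1}{12} = 96 \cdot \frac{1}{12} = 8$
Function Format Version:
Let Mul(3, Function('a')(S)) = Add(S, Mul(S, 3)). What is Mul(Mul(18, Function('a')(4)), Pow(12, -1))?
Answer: 8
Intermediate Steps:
Function('a')(S) = Mul(Rational(4, 3), S) (Function('a')(S) = Mul(Rational(1, 3), Add(S, Mul(S, 3))) = Mul(Rational(1, 3), Add(S, Mul(3, S))) = Mul(Rational(1, 3), Mul(4, S)) = Mul(Rational(4, 3), S))
Mul(Mul(18, Function('a')(4)), Pow(12, -1)) = Mul(Mul(18, Mul(Rational(4, 3), 4)), Pow(12, -1)) = Mul(Mul(18, Rational(16, 3)), Rational(1, 12)) = Mul(96, Rational(1, 12)) = 8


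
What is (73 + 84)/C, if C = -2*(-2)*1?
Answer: 157/4 ≈ 39.250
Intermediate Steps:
C = 4 (C = 4*1 = 4)
(73 + 84)/C = (73 + 84)/4 = (¼)*157 = 157/4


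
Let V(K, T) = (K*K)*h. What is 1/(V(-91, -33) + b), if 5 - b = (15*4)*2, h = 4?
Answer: 1/33009 ≈ 3.0295e-5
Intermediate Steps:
V(K, T) = 4*K² (V(K, T) = (K*K)*4 = K²*4 = 4*K²)
b = -115 (b = 5 - 15*4*2 = 5 - 60*2 = 5 - 1*120 = 5 - 120 = -115)
1/(V(-91, -33) + b) = 1/(4*(-91)² - 115) = 1/(4*8281 - 115) = 1/(33124 - 115) = 1/33009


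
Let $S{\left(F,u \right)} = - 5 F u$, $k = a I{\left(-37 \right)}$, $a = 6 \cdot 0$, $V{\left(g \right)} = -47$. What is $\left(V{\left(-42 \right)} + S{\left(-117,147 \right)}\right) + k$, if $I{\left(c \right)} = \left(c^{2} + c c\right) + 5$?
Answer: $85948$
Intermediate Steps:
$I{\left(c \right)} = 5 + 2 c^{2}$ ($I{\left(c \right)} = \left(c^{2} + c^{2}\right) + 5 = 2 c^{2} + 5 = 5 + 2 c^{2}$)
$a = 0$
$k = 0$ ($k = 0 \left(5 + 2 \left(-37\right)^{2}\right) = 0 \left(5 + 2 \cdot 1369\right) = 0 \left(5 + 2738\right) = 0 \cdot 2743 = 0$)
$S{\left(F,u \right)} = - 5 F u$
$\left(V{\left(-42 \right)} + S{\left(-117,147 \right)}\right) + k = \left(-47 - \left(-585\right) 147\right) + 0 = \left(-47 + 85995\right) + 0 = 85948 + 0 = 85948$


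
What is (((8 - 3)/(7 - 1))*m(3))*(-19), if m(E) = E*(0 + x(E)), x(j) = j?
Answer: -285/2 ≈ -142.50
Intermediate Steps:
m(E) = E² (m(E) = E*(0 + E) = E*E = E²)
(((8 - 3)/(7 - 1))*m(3))*(-19) = (((8 - 3)/(7 - 1))*3²)*(-19) = ((5/6)*9)*(-19) = ((5*(⅙))*9)*(-19) = ((⅚)*9)*(-19) = (15/2)*(-19) = -285/2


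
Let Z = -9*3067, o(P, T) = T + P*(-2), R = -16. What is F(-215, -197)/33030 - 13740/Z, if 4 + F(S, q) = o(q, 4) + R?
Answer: 8597521/16883835 ≈ 0.50922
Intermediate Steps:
o(P, T) = T - 2*P
F(S, q) = -16 - 2*q (F(S, q) = -4 + ((4 - 2*q) - 16) = -4 + (-12 - 2*q) = -16 - 2*q)
Z = -27603 (Z = -1*27603 = -27603)
F(-215, -197)/33030 - 13740/Z = (-16 - 2*(-197))/33030 - 13740/(-27603) = (-16 + 394)*(1/33030) - 13740*(-1/27603) = 378*(1/33030) + 4580/9201 = 21/1835 + 4580/9201 = 8597521/16883835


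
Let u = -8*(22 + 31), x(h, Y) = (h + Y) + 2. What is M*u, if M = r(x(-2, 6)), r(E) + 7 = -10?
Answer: 7208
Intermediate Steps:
x(h, Y) = 2 + Y + h (x(h, Y) = (Y + h) + 2 = 2 + Y + h)
r(E) = -17 (r(E) = -7 - 10 = -17)
u = -424 (u = -8*53 = -424)
M = -17
M*u = -17*(-424) = 7208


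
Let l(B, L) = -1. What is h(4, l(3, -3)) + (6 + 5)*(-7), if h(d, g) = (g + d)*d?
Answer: -65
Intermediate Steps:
h(d, g) = d*(d + g) (h(d, g) = (d + g)*d = d*(d + g))
h(4, l(3, -3)) + (6 + 5)*(-7) = 4*(4 - 1) + (6 + 5)*(-7) = 4*3 + 11*(-7) = 12 - 77 = -65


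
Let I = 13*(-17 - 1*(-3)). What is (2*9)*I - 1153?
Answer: -4429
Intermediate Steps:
I = -182 (I = 13*(-17 + 3) = 13*(-14) = -182)
(2*9)*I - 1153 = (2*9)*(-182) - 1153 = 18*(-182) - 1153 = -3276 - 1153 = -4429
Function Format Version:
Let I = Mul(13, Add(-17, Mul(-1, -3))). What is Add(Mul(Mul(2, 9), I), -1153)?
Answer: -4429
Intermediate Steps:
I = -182 (I = Mul(13, Add(-17, 3)) = Mul(13, -14) = -182)
Add(Mul(Mul(2, 9), I), -1153) = Add(Mul(Mul(2, 9), -182), -1153) = Add(Mul(18, -182), -1153) = Add(-3276, -1153) = -4429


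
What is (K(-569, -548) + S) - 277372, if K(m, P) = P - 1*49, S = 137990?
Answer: -139979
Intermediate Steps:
K(m, P) = -49 + P (K(m, P) = P - 49 = -49 + P)
(K(-569, -548) + S) - 277372 = ((-49 - 548) + 137990) - 277372 = (-597 + 137990) - 277372 = 137393 - 277372 = -139979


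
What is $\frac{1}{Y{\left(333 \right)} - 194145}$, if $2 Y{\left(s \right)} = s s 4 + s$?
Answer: $\frac{2}{55599} \approx 3.5972 \cdot 10^{-5}$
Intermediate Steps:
$Y{\left(s \right)} = \frac{s}{2} + 2 s^{2}$ ($Y{\left(s \right)} = \frac{s s 4 + s}{2} = \frac{s^{2} \cdot 4 + s}{2} = \frac{4 s^{2} + s}{2} = \frac{s + 4 s^{2}}{2} = \frac{s}{2} + 2 s^{2}$)
$\frac{1}{Y{\left(333 \right)} - 194145} = \frac{1}{\frac{1}{2} \cdot 333 \left(1 + 4 \cdot 333\right) - 194145} = \frac{1}{\frac{1}{2} \cdot 333 \left(1 + 1332\right) - 194145} = \frac{1}{\frac{1}{2} \cdot 333 \cdot 1333 - 194145} = \frac{1}{\frac{443889}{2} - 194145} = \frac{1}{\frac{55599}{2}} = \frac{2}{55599}$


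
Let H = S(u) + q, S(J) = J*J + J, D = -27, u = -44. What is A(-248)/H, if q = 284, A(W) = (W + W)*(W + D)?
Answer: 8525/136 ≈ 62.684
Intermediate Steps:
A(W) = 2*W*(-27 + W) (A(W) = (W + W)*(W - 27) = (2*W)*(-27 + W) = 2*W*(-27 + W))
S(J) = J + J² (S(J) = J² + J = J + J²)
H = 2176 (H = -44*(1 - 44) + 284 = -44*(-43) + 284 = 1892 + 284 = 2176)
A(-248)/H = (2*(-248)*(-27 - 248))/2176 = (2*(-248)*(-275))*(1/2176) = 136400*(1/2176) = 8525/136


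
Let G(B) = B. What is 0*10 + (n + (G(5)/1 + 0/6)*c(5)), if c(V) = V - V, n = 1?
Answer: 1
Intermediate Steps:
c(V) = 0
0*10 + (n + (G(5)/1 + 0/6)*c(5)) = 0*10 + (1 + (5/1 + 0/6)*0) = 0 + (1 + (5*1 + 0*(1/6))*0) = 0 + (1 + (5 + 0)*0) = 0 + (1 + 5*0) = 0 + (1 + 0) = 0 + 1 = 1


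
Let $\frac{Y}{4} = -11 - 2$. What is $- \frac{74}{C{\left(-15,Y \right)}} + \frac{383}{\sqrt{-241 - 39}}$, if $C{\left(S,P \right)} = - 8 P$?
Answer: $- \frac{37}{208} - \frac{383 i \sqrt{70}}{140} \approx -0.17788 - 22.889 i$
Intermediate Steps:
$Y = -52$ ($Y = 4 \left(-11 - 2\right) = 4 \left(-13\right) = -52$)
$- \frac{74}{C{\left(-15,Y \right)}} + \frac{383}{\sqrt{-241 - 39}} = - \frac{74}{\left(-8\right) \left(-52\right)} + \frac{383}{\sqrt{-241 - 39}} = - \frac{74}{416} + \frac{383}{\sqrt{-280}} = \left(-74\right) \frac{1}{416} + \frac{383}{2 i \sqrt{70}} = - \frac{37}{208} + 383 \left(- \frac{i \sqrt{70}}{140}\right) = - \frac{37}{208} - \frac{383 i \sqrt{70}}{140}$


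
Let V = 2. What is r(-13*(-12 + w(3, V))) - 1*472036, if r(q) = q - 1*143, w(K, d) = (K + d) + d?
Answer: -472114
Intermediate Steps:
w(K, d) = K + 2*d
r(q) = -143 + q (r(q) = q - 143 = -143 + q)
r(-13*(-12 + w(3, V))) - 1*472036 = (-143 - 13*(-12 + (3 + 2*2))) - 1*472036 = (-143 - 13*(-12 + (3 + 4))) - 472036 = (-143 - 13*(-12 + 7)) - 472036 = (-143 - 13*(-5)) - 472036 = (-143 + 65) - 472036 = -78 - 472036 = -472114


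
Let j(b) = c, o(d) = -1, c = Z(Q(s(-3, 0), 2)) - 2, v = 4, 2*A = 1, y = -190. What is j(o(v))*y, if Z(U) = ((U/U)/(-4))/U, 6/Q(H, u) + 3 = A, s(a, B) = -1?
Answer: 8645/24 ≈ 360.21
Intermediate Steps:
A = 1/2 (A = (1/2)*1 = 1/2 ≈ 0.50000)
Q(H, u) = -12/5 (Q(H, u) = 6/(-3 + 1/2) = 6/(-5/2) = 6*(-2/5) = -12/5)
Z(U) = -1/(4*U) (Z(U) = (1*(-1/4))/U = -1/(4*U))
c = -91/48 (c = -1/(4*(-12/5)) - 2 = -1/4*(-5/12) - 2 = 5/48 - 2 = -91/48 ≈ -1.8958)
j(b) = -91/48
j(o(v))*y = -91/48*(-190) = 8645/24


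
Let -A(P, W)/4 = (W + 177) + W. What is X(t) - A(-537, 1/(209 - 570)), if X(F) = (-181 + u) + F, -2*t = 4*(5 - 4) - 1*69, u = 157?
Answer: 517297/722 ≈ 716.48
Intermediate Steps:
t = 65/2 (t = -(4*(5 - 4) - 1*69)/2 = -(4*1 - 69)/2 = -(4 - 69)/2 = -½*(-65) = 65/2 ≈ 32.500)
A(P, W) = -708 - 8*W (A(P, W) = -4*((W + 177) + W) = -4*((177 + W) + W) = -4*(177 + 2*W) = -708 - 8*W)
X(F) = -24 + F (X(F) = (-181 + 157) + F = -24 + F)
X(t) - A(-537, 1/(209 - 570)) = (-24 + 65/2) - (-708 - 8/(209 - 570)) = 17/2 - (-708 - 8/(-361)) = 17/2 - (-708 - 8*(-1/361)) = 17/2 - (-708 + 8/361) = 17/2 - 1*(-255580/361) = 17/2 + 255580/361 = 517297/722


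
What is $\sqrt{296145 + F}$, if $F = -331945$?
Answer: $10 i \sqrt{358} \approx 189.21 i$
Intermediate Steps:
$\sqrt{296145 + F} = \sqrt{296145 - 331945} = \sqrt{-35800} = 10 i \sqrt{358}$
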